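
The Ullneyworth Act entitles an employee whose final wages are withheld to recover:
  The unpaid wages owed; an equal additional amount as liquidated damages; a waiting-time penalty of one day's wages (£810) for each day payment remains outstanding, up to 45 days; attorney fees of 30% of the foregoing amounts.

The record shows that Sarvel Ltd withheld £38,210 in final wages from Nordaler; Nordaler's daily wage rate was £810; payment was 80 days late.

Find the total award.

£146,731

Liquidated damages (equal amount): £38,210
Penalty days: min(80, 45) = 45
Waiting-time penalty: 45 × £810 = £36,450
Subtotal: £38,210 + £38,210 + £36,450 = £112,870
Attorney fees: 30% of £112,870 = £33,861
Total award: £112,870 + £33,861 = £146,731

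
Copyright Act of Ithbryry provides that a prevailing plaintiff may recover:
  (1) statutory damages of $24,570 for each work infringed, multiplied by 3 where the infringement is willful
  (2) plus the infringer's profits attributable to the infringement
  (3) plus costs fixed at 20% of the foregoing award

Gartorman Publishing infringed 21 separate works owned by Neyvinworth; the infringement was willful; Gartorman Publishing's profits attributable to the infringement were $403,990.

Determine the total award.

Statutory damages: 21 × $24,570 = $515,970
Trebled: 3 × $515,970 = $1,547,910
Combined award: $1,547,910 + $403,990 = $1,951,900
Costs: 20% of $1,951,900 = $390,380
Award plus costs: $1,951,900 + $390,380 = $2,342,280

$2,342,280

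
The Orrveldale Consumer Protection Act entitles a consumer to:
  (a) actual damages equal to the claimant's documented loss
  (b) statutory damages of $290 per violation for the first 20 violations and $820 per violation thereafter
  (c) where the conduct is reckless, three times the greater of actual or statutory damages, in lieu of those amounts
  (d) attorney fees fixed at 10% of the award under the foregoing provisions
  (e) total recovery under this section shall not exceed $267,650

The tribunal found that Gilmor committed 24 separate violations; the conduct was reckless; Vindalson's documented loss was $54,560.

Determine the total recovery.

Total recovery: $180,048

First 20 violations: 20 × $290 = $5,800
Remaining violations: (24 − 20) × $820 = $3,280
Statutory damages: $5,800 + $3,280 = $9,080
Greater of actual damages ($54,560) or statutory damages ($9,080): $54,560
Trebled: 3 × $54,560 = $163,680
Attorney fees: 10% of $163,680 = $16,368
Total before cap: $163,680 + $16,368 = $180,048
Cap at $267,650: $180,048 is within the cap, no reduction.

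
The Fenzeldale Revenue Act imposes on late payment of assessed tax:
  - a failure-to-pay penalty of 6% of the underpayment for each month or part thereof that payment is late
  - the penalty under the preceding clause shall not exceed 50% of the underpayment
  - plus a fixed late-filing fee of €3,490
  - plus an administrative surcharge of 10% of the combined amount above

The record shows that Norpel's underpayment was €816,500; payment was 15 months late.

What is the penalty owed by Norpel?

€452,914

Accrued rate: 6% × 15 = 90%, capped at 50% → 50%
Failure-to-pay penalty: 50% of €816,500 = €408,250
Penalty before surcharge: €408,250 + €3,490 = €411,740
Administrative surcharge: 10% of €411,740 = €41,174
Total penalty: €411,740 + €41,174 = €452,914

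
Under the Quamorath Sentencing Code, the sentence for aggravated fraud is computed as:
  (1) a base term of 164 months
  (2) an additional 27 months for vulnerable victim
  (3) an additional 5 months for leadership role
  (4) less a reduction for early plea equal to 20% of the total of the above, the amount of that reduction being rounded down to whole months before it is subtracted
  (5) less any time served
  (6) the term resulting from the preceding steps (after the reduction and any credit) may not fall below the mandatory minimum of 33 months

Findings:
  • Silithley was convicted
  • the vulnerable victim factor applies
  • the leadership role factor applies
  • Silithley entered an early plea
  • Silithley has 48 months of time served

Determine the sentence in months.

109 months

Vulnerable victim enhancement: +27 months
Leadership role enhancement: +5 months
Adjusted term: 164 months + 27 months + 5 months = 196 months
Early plea reduction: 20% of 196 months = 39 months (rounded down)
After reduction: 196 − 39 = 157 months
Less time served: 157 months − 48 months = 109 months
Minimum 33 months: 109 months meets the minimum, no increase.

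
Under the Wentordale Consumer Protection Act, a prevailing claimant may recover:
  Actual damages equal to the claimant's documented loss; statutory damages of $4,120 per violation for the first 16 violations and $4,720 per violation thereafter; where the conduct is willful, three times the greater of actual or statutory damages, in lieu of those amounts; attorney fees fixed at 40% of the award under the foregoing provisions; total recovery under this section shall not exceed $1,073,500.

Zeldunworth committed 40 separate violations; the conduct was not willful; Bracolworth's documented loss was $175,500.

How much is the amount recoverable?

$496,580

First 16 violations: 16 × $4,120 = $65,920
Remaining violations: (40 − 16) × $4,720 = $113,280
Statutory damages: $65,920 + $113,280 = $179,200
Conduct not willful: the in-lieu enhancement does not apply.
Actual plus statutory damages: $175,500 + $179,200 = $354,700
Attorney fees: 40% of $354,700 = $141,880
Total before cap: $354,700 + $141,880 = $496,580
Cap at $1,073,500: $496,580 is within the cap, no reduction.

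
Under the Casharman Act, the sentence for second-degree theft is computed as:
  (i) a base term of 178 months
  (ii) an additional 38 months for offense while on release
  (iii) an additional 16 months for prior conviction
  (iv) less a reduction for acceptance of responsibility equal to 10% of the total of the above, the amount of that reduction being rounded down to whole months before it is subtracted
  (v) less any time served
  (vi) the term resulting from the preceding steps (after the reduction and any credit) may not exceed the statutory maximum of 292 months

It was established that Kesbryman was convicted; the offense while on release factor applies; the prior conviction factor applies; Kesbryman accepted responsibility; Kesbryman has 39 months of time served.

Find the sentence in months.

170 months

Offense while on release enhancement: +38 months
Prior conviction enhancement: +16 months
Adjusted term: 178 months + 38 months + 16 months = 232 months
Acceptance of responsibility reduction: 10% of 232 months = 23 months (rounded down)
After reduction: 232 − 23 = 209 months
Less time served: 209 months − 39 months = 170 months
Cap at 292 months: 170 months is within the cap, no reduction.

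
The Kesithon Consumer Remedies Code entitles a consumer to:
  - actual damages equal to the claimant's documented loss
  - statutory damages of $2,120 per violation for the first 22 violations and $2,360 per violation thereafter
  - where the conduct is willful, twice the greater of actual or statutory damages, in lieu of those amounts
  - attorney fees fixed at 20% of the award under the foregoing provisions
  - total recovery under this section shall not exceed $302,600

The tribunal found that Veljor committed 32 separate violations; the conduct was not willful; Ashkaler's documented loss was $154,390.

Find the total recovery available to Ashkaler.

First 22 violations: 22 × $2,120 = $46,640
Remaining violations: (32 − 22) × $2,360 = $23,600
Statutory damages: $46,640 + $23,600 = $70,240
Conduct not willful: the in-lieu enhancement does not apply.
Actual plus statutory damages: $154,390 + $70,240 = $224,630
Attorney fees: 20% of $224,630 = $44,926
Total before cap: $224,630 + $44,926 = $269,556
Cap at $302,600: $269,556 is within the cap, no reduction.

$269,556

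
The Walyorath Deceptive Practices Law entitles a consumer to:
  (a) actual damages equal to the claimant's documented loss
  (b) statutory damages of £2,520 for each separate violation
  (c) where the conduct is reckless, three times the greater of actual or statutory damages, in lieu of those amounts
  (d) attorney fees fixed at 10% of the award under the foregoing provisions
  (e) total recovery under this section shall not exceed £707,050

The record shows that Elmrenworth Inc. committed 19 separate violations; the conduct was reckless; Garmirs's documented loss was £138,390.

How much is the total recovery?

£456,687

Statutory damages: 19 × £2,520 = £47,880
Greater of actual damages (£138,390) or statutory damages (£47,880): £138,390
Trebled: 3 × £138,390 = £415,170
Attorney fees: 10% of £415,170 = £41,517
Total before cap: £415,170 + £41,517 = £456,687
Cap at £707,050: £456,687 is within the cap, no reduction.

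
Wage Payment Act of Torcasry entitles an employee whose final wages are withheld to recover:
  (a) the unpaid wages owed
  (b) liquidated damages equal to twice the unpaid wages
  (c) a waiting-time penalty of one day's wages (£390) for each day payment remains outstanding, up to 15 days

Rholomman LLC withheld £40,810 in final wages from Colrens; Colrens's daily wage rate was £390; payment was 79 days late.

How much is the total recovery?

Total award: £128,280

Doubled: 2 × £40,810 = £81,620
Penalty days: min(79, 15) = 15
Waiting-time penalty: 15 × £390 = £5,850
Total award: £40,810 + £81,620 + £5,850 = £128,280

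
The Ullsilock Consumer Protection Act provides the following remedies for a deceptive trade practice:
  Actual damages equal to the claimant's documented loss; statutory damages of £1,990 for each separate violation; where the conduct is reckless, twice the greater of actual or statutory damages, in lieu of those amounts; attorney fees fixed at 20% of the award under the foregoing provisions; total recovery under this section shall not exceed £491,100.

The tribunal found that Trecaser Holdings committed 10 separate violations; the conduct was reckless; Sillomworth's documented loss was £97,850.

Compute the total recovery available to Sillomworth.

£234,840

Statutory damages: 10 × £1,990 = £19,900
Greater of actual damages (£97,850) or statutory damages (£19,900): £97,850
Doubled: 2 × £97,850 = £195,700
Attorney fees: 20% of £195,700 = £39,140
Total before cap: £195,700 + £39,140 = £234,840
Cap at £491,100: £234,840 is within the cap, no reduction.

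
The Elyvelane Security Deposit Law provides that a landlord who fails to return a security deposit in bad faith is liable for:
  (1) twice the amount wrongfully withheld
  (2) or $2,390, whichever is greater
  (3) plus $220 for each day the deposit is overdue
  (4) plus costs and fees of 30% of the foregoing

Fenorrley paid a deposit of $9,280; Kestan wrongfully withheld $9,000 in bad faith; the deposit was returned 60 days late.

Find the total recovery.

$40,560

Doubled: 2 × $9,000 = $18,000
Minimum $2,390: $18,000 meets the minimum, no increase.
Late-return penalty: 60 × $220 = $13,200
Damages plus late penalty: $18,000 + $13,200 = $31,200
Costs and fees: 30% of $31,200 = $9,360
Total recovery: $31,200 + $9,360 = $40,560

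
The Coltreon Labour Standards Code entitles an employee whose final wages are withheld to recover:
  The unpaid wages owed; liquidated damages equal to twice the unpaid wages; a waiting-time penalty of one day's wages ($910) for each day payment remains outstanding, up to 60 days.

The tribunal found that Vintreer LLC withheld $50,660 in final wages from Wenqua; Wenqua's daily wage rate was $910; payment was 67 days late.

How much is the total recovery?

Total award: $206,580

Doubled: 2 × $50,660 = $101,320
Penalty days: min(67, 60) = 60
Waiting-time penalty: 60 × $910 = $54,600
Total award: $50,660 + $101,320 + $54,600 = $206,580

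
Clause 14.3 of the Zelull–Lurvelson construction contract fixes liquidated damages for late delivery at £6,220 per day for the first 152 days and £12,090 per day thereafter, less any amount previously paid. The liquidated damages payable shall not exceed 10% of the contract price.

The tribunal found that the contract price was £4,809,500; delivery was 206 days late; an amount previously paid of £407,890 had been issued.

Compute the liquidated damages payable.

First 152 days: 152 × £6,220 = £945,440
Remaining days: (206 − 152) × £12,090 = £652,860
Accrued per-day damages: £945,440 + £652,860 = £1,598,300
Less amount previously paid: £1,598,300 − £407,890 = £1,190,410
Cap: 10% of £4,809,500 = £480,950
Cap at £480,950: £1,190,410 exceeds the cap → £480,950

£480,950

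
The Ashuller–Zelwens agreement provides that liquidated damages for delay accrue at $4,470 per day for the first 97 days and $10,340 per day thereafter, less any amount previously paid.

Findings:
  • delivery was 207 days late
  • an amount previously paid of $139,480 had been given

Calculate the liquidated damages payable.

First 97 days: 97 × $4,470 = $433,590
Remaining days: (207 − 97) × $10,340 = $1,137,400
Accrued per-day damages: $433,590 + $1,137,400 = $1,570,990
Less amount previously paid: $1,570,990 − $139,480 = $1,431,510

$1,431,510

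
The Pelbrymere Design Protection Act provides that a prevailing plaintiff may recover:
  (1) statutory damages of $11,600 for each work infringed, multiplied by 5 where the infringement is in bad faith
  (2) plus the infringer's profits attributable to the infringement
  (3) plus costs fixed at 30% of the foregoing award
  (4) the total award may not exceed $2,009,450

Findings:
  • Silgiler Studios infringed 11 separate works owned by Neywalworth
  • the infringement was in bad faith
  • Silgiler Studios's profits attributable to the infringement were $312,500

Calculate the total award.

Statutory damages: 11 × $11,600 = $127,600
Multiplied by 5: 5 × $127,600 = $638,000
Combined award: $638,000 + $312,500 = $950,500
Costs: 30% of $950,500 = $285,150
Award plus costs: $950,500 + $285,150 = $1,235,650
Cap at $2,009,450: $1,235,650 is within the cap, no reduction.

$1,235,650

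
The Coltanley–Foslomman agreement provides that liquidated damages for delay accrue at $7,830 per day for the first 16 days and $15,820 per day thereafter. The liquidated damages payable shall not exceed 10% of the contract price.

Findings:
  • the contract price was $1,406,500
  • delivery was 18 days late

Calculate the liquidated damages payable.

First 16 days: 16 × $7,830 = $125,280
Remaining days: (18 − 16) × $15,820 = $31,640
Accrued per-day damages: $125,280 + $31,640 = $156,920
Cap: 10% of $1,406,500 = $140,650
Cap at $140,650: $156,920 exceeds the cap → $140,650

Liquidated damages: $140,650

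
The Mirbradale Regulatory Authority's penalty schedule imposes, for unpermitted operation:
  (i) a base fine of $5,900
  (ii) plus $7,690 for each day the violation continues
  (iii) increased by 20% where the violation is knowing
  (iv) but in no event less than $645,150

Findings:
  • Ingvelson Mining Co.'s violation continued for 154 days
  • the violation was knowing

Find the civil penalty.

Civil penalty: $1,428,192

Per-day component: 154 × $7,690 = $1,184,260
Base plus per-day: $5,900 + $1,184,260 = $1,190,160
Enhancement: 20% of $1,190,160 = $238,032
Enhanced fine: $1,190,160 + $238,032 = $1,428,192
Minimum $645,150: $1,428,192 meets the minimum, no increase.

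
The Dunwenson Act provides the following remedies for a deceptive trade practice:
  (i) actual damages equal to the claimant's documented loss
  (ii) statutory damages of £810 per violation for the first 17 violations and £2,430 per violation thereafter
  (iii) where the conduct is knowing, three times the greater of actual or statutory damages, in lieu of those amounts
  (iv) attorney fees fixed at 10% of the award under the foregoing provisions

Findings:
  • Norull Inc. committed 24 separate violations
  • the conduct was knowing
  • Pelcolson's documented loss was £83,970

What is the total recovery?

First 17 violations: 17 × £810 = £13,770
Remaining violations: (24 − 17) × £2,430 = £17,010
Statutory damages: £13,770 + £17,010 = £30,780
Greater of actual damages (£83,970) or statutory damages (£30,780): £83,970
Trebled: 3 × £83,970 = £251,910
Attorney fees: 10% of £251,910 = £25,191
Total recovery: £251,910 + £25,191 = £277,101

£277,101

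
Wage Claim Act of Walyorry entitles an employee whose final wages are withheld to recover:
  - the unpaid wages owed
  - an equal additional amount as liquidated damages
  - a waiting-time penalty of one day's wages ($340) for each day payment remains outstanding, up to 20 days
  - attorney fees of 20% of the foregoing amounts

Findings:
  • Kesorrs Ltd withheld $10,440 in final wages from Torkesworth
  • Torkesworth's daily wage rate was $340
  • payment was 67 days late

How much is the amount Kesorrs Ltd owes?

Liquidated damages (equal amount): $10,440
Penalty days: min(67, 20) = 20
Waiting-time penalty: 20 × $340 = $6,800
Subtotal: $10,440 + $10,440 + $6,800 = $27,680
Attorney fees: 20% of $27,680 = $5,536
Total award: $27,680 + $5,536 = $33,216

$33,216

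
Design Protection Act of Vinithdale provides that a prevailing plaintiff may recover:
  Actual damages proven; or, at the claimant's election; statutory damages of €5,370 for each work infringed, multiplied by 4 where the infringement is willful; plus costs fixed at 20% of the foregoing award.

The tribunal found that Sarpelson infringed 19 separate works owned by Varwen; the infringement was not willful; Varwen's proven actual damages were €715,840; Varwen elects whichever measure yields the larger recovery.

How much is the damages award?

Statutory damages: 19 × €5,370 = €102,030
Infringement not willful: no ×4 enhancement.
Greater of actual damages (€715,840) or statutory damages (€102,030): €715,840
Costs: 20% of €715,840 = €143,168
Award plus costs: €715,840 + €143,168 = €859,008

€859,008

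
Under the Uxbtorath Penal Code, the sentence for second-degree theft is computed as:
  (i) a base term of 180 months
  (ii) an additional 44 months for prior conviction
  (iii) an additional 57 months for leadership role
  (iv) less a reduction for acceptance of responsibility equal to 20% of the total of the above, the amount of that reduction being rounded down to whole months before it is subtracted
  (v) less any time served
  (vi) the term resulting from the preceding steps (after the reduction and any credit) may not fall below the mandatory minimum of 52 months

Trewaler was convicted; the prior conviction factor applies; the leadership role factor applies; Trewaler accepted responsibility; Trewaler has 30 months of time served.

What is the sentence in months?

Prior conviction enhancement: +44 months
Leadership role enhancement: +57 months
Adjusted term: 180 months + 44 months + 57 months = 281 months
Acceptance of responsibility reduction: 20% of 281 months = 56 months (rounded down)
After reduction: 281 − 56 = 225 months
Less time served: 225 months − 30 months = 195 months
Minimum 52 months: 195 months meets the minimum, no increase.

195 months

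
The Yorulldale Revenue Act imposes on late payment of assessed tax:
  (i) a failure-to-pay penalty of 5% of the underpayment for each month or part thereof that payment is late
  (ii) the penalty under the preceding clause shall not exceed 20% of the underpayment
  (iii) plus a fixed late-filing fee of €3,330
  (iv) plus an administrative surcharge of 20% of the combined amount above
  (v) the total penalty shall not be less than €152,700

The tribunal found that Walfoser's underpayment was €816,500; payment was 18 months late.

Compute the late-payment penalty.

Penalty: €199,956

Accrued rate: 5% × 18 = 90%, capped at 20% → 20%
Failure-to-pay penalty: 20% of €816,500 = €163,300
Penalty before surcharge: €163,300 + €3,330 = €166,630
Administrative surcharge: 20% of €166,630 = €33,326
Total penalty: €166,630 + €33,326 = €199,956
Minimum €152,700: €199,956 meets the minimum, no increase.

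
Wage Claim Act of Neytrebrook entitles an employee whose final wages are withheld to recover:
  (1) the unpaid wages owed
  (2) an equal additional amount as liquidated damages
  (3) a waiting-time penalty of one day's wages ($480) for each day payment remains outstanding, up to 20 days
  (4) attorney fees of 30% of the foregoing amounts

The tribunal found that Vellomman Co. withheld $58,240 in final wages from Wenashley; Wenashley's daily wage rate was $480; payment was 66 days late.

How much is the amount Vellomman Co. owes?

$163,904

Liquidated damages (equal amount): $58,240
Penalty days: min(66, 20) = 20
Waiting-time penalty: 20 × $480 = $9,600
Subtotal: $58,240 + $58,240 + $9,600 = $126,080
Attorney fees: 30% of $126,080 = $37,824
Total award: $126,080 + $37,824 = $163,904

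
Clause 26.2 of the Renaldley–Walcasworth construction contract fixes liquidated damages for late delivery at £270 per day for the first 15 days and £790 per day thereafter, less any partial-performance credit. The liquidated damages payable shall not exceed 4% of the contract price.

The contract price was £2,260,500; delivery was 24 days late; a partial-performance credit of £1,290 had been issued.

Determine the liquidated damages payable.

£9,870

First 15 days: 15 × £270 = £4,050
Remaining days: (24 − 15) × £790 = £7,110
Accrued per-day damages: £4,050 + £7,110 = £11,160
Less partial-performance credit: £11,160 − £1,290 = £9,870
Cap: 4% of £2,260,500 = £90,420
Cap at £90,420: £9,870 is within the cap, no reduction.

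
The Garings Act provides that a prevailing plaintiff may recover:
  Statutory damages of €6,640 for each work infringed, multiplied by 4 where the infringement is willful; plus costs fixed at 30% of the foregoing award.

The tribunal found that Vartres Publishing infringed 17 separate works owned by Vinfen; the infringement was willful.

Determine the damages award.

€586,976

Statutory damages: 17 × €6,640 = €112,880
Multiplied by 4: 4 × €112,880 = €451,520
Costs: 30% of €451,520 = €135,456
Award plus costs: €451,520 + €135,456 = €586,976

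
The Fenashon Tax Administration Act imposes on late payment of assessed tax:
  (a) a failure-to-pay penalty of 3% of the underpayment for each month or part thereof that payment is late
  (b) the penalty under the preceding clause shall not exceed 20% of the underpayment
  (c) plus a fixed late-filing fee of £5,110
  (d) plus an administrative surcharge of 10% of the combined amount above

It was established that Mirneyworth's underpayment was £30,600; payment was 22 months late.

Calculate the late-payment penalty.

£12,353

Accrued rate: 3% × 22 = 66%, capped at 20% → 20%
Failure-to-pay penalty: 20% of £30,600 = £6,120
Penalty before surcharge: £6,120 + £5,110 = £11,230
Administrative surcharge: 10% of £11,230 = £1,123
Total penalty: £11,230 + £1,123 = £12,353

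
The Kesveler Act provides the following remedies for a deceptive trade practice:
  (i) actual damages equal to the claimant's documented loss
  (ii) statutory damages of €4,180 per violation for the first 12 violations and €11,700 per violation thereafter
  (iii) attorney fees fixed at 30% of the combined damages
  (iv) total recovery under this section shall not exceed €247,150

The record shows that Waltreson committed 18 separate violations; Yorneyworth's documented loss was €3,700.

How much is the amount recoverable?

First 12 violations: 12 × €4,180 = €50,160
Remaining violations: (18 − 12) × €11,700 = €70,200
Statutory damages: €50,160 + €70,200 = €120,360
Combined damages: €3,700 + €120,360 = €124,060
Attorney fees: 30% of €124,060 = €37,218
Total before cap: €124,060 + €37,218 = €161,278
Cap at €247,150: €161,278 is within the cap, no reduction.

Total recovery: €161,278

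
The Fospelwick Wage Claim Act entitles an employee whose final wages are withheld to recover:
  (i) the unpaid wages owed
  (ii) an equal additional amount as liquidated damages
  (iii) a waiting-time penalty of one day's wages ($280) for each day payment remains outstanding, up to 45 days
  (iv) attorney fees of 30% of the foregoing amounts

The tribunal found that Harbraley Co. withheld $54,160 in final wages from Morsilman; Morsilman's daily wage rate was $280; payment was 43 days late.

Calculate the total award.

Liquidated damages (equal amount): $54,160
Penalty days: min(43, 45) = 43
Waiting-time penalty: 43 × $280 = $12,040
Subtotal: $54,160 + $54,160 + $12,040 = $120,360
Attorney fees: 30% of $120,360 = $36,108
Total award: $120,360 + $36,108 = $156,468

$156,468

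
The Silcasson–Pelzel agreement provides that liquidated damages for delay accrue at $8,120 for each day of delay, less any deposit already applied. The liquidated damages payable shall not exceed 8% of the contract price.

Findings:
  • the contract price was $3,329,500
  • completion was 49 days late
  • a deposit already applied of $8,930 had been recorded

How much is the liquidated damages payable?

Per-day damages: 49 × $8,120 = $397,880
Less deposit already applied: $397,880 − $8,930 = $388,950
Cap: 8% of $3,329,500 = $266,360
Cap at $266,360: $388,950 exceeds the cap → $266,360

$266,360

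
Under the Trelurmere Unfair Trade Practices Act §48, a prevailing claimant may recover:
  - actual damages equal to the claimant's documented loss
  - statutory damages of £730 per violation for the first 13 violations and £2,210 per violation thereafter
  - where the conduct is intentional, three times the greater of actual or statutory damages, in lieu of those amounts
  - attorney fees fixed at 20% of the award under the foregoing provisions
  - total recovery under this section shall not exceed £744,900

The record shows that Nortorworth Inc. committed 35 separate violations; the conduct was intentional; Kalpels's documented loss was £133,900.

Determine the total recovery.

First 13 violations: 13 × £730 = £9,490
Remaining violations: (35 − 13) × £2,210 = £48,620
Statutory damages: £9,490 + £48,620 = £58,110
Greater of actual damages (£133,900) or statutory damages (£58,110): £133,900
Trebled: 3 × £133,900 = £401,700
Attorney fees: 20% of £401,700 = £80,340
Total before cap: £401,700 + £80,340 = £482,040
Cap at £744,900: £482,040 is within the cap, no reduction.

Total recovery: £482,040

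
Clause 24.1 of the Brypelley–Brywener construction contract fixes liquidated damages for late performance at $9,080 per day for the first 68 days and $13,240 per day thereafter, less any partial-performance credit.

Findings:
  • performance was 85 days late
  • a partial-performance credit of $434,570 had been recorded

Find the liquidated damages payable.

First 68 days: 68 × $9,080 = $617,440
Remaining days: (85 − 68) × $13,240 = $225,080
Accrued per-day damages: $617,440 + $225,080 = $842,520
Less partial-performance credit: $842,520 − $434,570 = $407,950

$407,950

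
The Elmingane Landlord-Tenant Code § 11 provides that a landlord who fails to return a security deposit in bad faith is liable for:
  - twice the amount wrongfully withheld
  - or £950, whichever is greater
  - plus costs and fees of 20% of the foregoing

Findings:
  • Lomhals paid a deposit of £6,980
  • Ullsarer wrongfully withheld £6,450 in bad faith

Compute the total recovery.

Doubled: 2 × £6,450 = £12,900
Minimum £950: £12,900 meets the minimum, no increase.
Costs and fees: 20% of £12,900 = £2,580
Total recovery: £12,900 + £2,580 = £15,480

Recovery: £15,480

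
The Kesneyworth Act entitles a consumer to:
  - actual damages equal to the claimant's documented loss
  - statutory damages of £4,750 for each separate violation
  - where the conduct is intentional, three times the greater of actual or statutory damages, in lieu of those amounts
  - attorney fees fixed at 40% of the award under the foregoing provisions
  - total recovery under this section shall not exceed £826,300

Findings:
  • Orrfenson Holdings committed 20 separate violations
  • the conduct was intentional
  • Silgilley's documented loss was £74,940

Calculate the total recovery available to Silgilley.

£399,000

Statutory damages: 20 × £4,750 = £95,000
Greater of actual damages (£74,940) or statutory damages (£95,000): £95,000
Trebled: 3 × £95,000 = £285,000
Attorney fees: 40% of £285,000 = £114,000
Total before cap: £285,000 + £114,000 = £399,000
Cap at £826,300: £399,000 is within the cap, no reduction.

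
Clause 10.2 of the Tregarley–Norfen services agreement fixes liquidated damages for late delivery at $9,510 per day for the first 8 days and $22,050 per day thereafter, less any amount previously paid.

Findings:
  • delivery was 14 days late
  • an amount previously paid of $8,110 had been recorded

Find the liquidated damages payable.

First 8 days: 8 × $9,510 = $76,080
Remaining days: (14 − 8) × $22,050 = $132,300
Accrued per-day damages: $76,080 + $132,300 = $208,380
Less amount previously paid: $208,380 − $8,110 = $200,270

$200,270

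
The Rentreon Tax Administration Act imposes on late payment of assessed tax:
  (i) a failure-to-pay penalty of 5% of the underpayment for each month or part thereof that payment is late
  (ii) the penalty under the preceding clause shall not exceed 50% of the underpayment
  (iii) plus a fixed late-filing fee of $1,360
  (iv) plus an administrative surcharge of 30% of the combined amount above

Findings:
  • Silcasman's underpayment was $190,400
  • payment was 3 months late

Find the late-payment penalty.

Accrued rate: 5% × 3 = 15%, capped at 50% → 15%
Failure-to-pay penalty: 15% of $190,400 = $28,560
Penalty before surcharge: $28,560 + $1,360 = $29,920
Administrative surcharge: 30% of $29,920 = $8,976
Total penalty: $29,920 + $8,976 = $38,896

$38,896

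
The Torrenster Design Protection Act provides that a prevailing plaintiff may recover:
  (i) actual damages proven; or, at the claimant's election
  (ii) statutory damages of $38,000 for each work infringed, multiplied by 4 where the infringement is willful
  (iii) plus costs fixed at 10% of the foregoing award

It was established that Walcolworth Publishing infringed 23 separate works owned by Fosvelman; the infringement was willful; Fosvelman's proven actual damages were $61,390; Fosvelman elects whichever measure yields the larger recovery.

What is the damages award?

$3,845,600

Statutory damages: 23 × $38,000 = $874,000
Multiplied by 4: 4 × $874,000 = $3,496,000
Greater of actual damages ($61,390) or enhanced statutory damages ($3,496,000): $3,496,000
Costs: 10% of $3,496,000 = $349,600
Award plus costs: $3,496,000 + $349,600 = $3,845,600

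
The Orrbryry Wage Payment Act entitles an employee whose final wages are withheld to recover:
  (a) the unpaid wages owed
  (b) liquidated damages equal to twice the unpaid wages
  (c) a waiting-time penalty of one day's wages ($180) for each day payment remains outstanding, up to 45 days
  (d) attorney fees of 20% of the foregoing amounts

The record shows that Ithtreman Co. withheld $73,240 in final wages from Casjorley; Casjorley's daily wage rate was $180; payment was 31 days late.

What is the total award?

$270,360

Doubled: 2 × $73,240 = $146,480
Penalty days: min(31, 45) = 31
Waiting-time penalty: 31 × $180 = $5,580
Subtotal: $73,240 + $146,480 + $5,580 = $225,300
Attorney fees: 20% of $225,300 = $45,060
Total award: $225,300 + $45,060 = $270,360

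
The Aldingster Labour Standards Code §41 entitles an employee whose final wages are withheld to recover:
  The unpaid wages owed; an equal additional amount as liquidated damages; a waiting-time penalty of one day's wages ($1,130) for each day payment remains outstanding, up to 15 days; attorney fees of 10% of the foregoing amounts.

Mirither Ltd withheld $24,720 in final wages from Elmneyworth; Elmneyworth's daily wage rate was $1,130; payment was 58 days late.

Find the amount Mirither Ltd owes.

Liquidated damages (equal amount): $24,720
Penalty days: min(58, 15) = 15
Waiting-time penalty: 15 × $1,130 = $16,950
Subtotal: $24,720 + $24,720 + $16,950 = $66,390
Attorney fees: 10% of $66,390 = $6,639
Total award: $66,390 + $6,639 = $73,029

$73,029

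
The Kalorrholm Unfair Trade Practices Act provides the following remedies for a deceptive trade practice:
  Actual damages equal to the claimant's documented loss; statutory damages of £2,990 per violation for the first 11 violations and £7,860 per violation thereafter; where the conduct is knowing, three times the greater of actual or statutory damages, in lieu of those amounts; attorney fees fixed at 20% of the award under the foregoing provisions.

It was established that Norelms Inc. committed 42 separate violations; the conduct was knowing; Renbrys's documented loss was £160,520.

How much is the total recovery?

Total recovery: £995,580

First 11 violations: 11 × £2,990 = £32,890
Remaining violations: (42 − 11) × £7,860 = £243,660
Statutory damages: £32,890 + £243,660 = £276,550
Greater of actual damages (£160,520) or statutory damages (£276,550): £276,550
Trebled: 3 × £276,550 = £829,650
Attorney fees: 20% of £829,650 = £165,930
Total recovery: £829,650 + £165,930 = £995,580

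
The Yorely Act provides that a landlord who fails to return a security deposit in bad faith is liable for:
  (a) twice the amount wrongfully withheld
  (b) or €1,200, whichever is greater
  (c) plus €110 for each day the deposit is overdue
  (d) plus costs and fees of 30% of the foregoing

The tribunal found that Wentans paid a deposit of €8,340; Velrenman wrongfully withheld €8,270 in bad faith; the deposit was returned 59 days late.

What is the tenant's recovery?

Doubled: 2 × €8,270 = €16,540
Minimum €1,200: €16,540 meets the minimum, no increase.
Late-return penalty: 59 × €110 = €6,490
Damages plus late penalty: €16,540 + €6,490 = €23,030
Costs and fees: 30% of €23,030 = €6,909
Total recovery: €23,030 + €6,909 = €29,939

€29,939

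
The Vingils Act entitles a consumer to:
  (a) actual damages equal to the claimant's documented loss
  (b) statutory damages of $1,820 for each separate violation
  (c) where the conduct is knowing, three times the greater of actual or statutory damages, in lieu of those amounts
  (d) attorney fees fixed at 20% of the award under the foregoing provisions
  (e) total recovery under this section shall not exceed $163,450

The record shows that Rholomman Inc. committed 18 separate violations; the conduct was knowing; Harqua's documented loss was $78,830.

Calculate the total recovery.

Statutory damages: 18 × $1,820 = $32,760
Greater of actual damages ($78,830) or statutory damages ($32,760): $78,830
Trebled: 3 × $78,830 = $236,490
Attorney fees: 20% of $236,490 = $47,298
Total before cap: $236,490 + $47,298 = $283,788
Cap at $163,450: $283,788 exceeds the cap → $163,450

$163,450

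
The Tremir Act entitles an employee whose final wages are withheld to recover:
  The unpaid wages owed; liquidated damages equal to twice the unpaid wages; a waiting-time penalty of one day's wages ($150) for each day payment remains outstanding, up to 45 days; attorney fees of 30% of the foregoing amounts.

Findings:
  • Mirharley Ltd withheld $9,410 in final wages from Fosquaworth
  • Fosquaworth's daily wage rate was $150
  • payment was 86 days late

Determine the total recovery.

Doubled: 2 × $9,410 = $18,820
Penalty days: min(86, 45) = 45
Waiting-time penalty: 45 × $150 = $6,750
Subtotal: $9,410 + $18,820 + $6,750 = $34,980
Attorney fees: 30% of $34,980 = $10,494
Total award: $34,980 + $10,494 = $45,474

$45,474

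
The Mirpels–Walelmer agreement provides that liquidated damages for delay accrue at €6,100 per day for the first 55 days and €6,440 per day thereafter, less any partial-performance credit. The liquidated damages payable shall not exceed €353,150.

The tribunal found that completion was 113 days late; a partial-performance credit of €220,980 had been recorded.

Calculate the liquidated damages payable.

€353,150

First 55 days: 55 × €6,100 = €335,500
Remaining days: (113 − 55) × €6,440 = €373,520
Accrued per-day damages: €335,500 + €373,520 = €709,020
Less partial-performance credit: €709,020 − €220,980 = €488,040
Cap at €353,150: €488,040 exceeds the cap → €353,150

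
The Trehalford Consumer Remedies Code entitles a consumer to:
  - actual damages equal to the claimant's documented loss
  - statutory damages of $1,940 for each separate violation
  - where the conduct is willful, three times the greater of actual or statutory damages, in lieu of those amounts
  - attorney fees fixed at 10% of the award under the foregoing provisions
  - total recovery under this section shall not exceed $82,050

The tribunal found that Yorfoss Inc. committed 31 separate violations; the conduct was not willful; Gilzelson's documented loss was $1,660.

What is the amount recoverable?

$67,980

Statutory damages: 31 × $1,940 = $60,140
Conduct not willful: the in-lieu enhancement does not apply.
Actual plus statutory damages: $1,660 + $60,140 = $61,800
Attorney fees: 10% of $61,800 = $6,180
Total before cap: $61,800 + $6,180 = $67,980
Cap at $82,050: $67,980 is within the cap, no reduction.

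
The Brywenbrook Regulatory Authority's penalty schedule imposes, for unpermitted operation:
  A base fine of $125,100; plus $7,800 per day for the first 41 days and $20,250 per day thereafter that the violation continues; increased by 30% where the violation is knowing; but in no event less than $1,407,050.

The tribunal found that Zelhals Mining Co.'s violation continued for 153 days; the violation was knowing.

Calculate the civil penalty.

First 41 days: 41 × $7,800 = $319,800
Remaining days: (153 − 41) × $20,250 = $2,268,000
Per-day component: $319,800 + $2,268,000 = $2,587,800
Base plus per-day: $125,100 + $2,587,800 = $2,712,900
Enhancement: 30% of $2,712,900 = $813,870
Enhanced fine: $2,712,900 + $813,870 = $3,526,770
Minimum $1,407,050: $3,526,770 meets the minimum, no increase.

$3,526,770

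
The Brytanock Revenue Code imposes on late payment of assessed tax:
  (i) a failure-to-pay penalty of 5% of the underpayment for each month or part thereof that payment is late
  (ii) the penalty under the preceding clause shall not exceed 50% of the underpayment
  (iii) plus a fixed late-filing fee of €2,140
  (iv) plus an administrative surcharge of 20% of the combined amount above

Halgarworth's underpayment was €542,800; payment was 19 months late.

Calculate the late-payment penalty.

€328,248

Accrued rate: 5% × 19 = 95%, capped at 50% → 50%
Failure-to-pay penalty: 50% of €542,800 = €271,400
Penalty before surcharge: €271,400 + €2,140 = €273,540
Administrative surcharge: 20% of €273,540 = €54,708
Total penalty: €273,540 + €54,708 = €328,248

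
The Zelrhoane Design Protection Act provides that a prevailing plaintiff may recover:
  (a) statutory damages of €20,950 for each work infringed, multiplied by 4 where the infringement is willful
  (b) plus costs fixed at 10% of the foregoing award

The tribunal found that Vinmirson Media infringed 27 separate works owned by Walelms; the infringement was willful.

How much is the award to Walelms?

€2,488,860

Statutory damages: 27 × €20,950 = €565,650
Multiplied by 4: 4 × €565,650 = €2,262,600
Costs: 10% of €2,262,600 = €226,260
Award plus costs: €2,262,600 + €226,260 = €2,488,860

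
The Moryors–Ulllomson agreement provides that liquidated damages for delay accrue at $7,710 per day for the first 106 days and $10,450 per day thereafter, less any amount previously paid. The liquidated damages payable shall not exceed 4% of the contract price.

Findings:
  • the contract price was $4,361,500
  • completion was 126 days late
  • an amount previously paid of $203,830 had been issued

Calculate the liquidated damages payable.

$174,460

First 106 days: 106 × $7,710 = $817,260
Remaining days: (126 − 106) × $10,450 = $209,000
Accrued per-day damages: $817,260 + $209,000 = $1,026,260
Less amount previously paid: $1,026,260 − $203,830 = $822,430
Cap: 4% of $4,361,500 = $174,460
Cap at $174,460: $822,430 exceeds the cap → $174,460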